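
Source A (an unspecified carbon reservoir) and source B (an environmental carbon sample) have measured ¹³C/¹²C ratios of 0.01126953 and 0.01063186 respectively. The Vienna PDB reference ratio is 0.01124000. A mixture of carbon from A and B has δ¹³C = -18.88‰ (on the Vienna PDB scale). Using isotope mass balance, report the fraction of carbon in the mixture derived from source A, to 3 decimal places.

0.621

δ_A = (0.01126953/0.01124000 − 1)×1000 = (1.002627 − 1)×1000 = 2.627‰
δ_B = (0.01063186/0.01124000 − 1)×1000 = (0.945895 − 1)×1000 = -54.105‰
f_A = (δ_mix − δ_B)/(δ_A − δ_B) = (-18.88 − (-54.105))/(2.627 − (-54.105))
f_A = 35.225 / 56.732 = 0.6209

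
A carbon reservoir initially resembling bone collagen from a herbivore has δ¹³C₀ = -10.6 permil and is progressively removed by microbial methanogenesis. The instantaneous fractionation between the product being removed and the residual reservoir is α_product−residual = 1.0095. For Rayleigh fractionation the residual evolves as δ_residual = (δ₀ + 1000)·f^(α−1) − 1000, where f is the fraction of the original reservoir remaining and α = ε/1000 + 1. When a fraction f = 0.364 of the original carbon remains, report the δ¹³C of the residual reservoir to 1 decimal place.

Rayleigh residual: δ_res = (δ₀ + 1000)·f^(α−1) − 1000
α − 1 = 0.00950
f^(α−1) = 0.364^(0.00950) = 0.990445
δ_res = (-10.6 + 1000) × 0.990445 − 1000 = 979.947 − 1000 = -20.05 permil

-20.1 permil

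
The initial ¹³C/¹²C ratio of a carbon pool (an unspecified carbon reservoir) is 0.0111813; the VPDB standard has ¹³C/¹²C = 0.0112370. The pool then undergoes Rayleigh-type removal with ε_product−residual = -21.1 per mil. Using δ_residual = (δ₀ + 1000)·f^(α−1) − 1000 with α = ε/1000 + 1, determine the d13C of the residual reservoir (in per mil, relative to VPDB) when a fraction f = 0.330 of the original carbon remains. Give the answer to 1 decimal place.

18.6 per mil

δ₀ = (0.0111813/0.0112370 − 1)×1000 = (0.995043 − 1)×1000 = -4.957 per mil
α − 1 = ε/1000 = -0.0211
f^(α−1) = 0.330^(-0.0211) = 1.023669
δ_res = (-4.957 + 1000) × 1.023669 − 1000 = 1018.594 − 1000 = 18.59 per mil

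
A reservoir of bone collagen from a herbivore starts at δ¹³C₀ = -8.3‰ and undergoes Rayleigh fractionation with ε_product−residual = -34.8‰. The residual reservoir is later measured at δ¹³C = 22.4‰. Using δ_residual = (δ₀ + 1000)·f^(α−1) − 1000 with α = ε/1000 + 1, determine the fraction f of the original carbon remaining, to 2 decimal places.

0.42

α − 1 = ε/1000 = -0.0348
(δ_res + 1000)/(δ₀ + 1000) = (22.4 + 1000)/(-8.3 + 1000) = 1022.4/991.7 = 1.030957
f = 1.030957^(1/-0.0348) = exp(ln(1.030957)/-0.0348) = exp(0.03049/-0.0348)
f = exp(-0.8761) = 0.4164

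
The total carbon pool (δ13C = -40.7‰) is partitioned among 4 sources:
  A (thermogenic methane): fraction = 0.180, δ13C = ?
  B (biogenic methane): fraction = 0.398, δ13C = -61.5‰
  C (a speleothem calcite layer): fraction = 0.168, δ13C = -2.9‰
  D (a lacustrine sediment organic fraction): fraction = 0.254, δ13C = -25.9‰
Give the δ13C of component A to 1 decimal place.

Isotope mass balance: δ_bulk = Σ fᵢ·δᵢ.
-40.7 = 0.180×δ_A + 0.398×(-61.5) + 0.168×(-2.9) + 0.254×(-25.9)
0.180·δ_A = -40.7 − (-31.543) = -9.157
δ_A = -9.157 / 0.180 = -50.87‰

-50.9‰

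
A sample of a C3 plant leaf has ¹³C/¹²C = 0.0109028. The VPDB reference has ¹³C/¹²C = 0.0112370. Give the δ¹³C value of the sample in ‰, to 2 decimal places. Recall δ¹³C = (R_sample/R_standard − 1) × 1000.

δ¹³C = (R_sample / R_standard − 1) × 1000
R_sample / R_standard = 0.0109028 / 0.0112370 = 0.970259
δ¹³C = (0.970259 − 1) × 1000 = -29.741‰

-29.74‰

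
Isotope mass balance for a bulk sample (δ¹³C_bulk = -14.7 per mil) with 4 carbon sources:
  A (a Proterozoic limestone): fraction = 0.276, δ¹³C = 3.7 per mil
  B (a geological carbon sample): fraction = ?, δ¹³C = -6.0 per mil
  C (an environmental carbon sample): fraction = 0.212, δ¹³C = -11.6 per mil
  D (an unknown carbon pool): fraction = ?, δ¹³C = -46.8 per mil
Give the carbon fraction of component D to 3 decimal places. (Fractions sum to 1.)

Let f_D and f_B be the unknown fractions; fractions sum to 1 so f_D + f_B = 0.512.
Mass balance: Σ fᵢ·δᵢ = δ_bulk ⇒ f_D·(-46.8) + f_B·(-6.0) = -14.7 − (-1.438) = -13.262
Substitute f_B = 0.512 − f_D:
f_D·(-46.8 − -6.0) = -13.262 − 0.512×(-6.0) = -10.190
f_D = -10.190 / -40.8 = 0.2498

0.250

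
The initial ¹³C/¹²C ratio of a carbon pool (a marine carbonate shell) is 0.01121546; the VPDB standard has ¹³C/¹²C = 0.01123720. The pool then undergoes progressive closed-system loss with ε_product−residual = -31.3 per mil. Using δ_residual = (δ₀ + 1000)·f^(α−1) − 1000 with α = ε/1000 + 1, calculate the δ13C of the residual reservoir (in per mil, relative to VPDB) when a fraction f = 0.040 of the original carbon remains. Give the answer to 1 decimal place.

103.9 per mil

δ₀ = (0.01121546/0.01123720 − 1)×1000 = (0.998065 − 1)×1000 = -1.935 per mil
α − 1 = ε/1000 = -0.0313
f^(α−1) = 0.040^(-0.0313) = 1.106001
δ_res = (-1.935 + 1000) × 1.106001 − 1000 = 1103.861 − 1000 = 103.86 per mil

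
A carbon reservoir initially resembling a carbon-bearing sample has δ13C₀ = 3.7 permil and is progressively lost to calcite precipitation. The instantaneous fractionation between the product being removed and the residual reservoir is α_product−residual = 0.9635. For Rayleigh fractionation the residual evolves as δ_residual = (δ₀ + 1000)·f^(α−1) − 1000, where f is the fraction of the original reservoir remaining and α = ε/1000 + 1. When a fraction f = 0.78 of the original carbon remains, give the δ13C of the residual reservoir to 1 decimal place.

12.8 permil

Rayleigh residual: δ_res = (δ₀ + 1000)·f^(α−1) − 1000
α − 1 = -0.03650
f^(α−1) = 0.78^(-0.03650) = 1.009110
δ_res = (3.7 + 1000) × 1.009110 − 1000 = 1012.844 − 1000 = 12.84 permil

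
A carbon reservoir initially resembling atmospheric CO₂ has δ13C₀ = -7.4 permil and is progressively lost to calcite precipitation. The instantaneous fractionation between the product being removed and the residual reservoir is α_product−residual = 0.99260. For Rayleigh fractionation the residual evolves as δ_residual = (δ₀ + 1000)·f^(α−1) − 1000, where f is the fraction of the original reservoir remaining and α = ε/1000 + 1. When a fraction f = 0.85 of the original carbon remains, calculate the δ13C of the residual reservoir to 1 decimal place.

-6.2 permil

Rayleigh residual: δ_res = (δ₀ + 1000)·f^(α−1) − 1000
α − 1 = -0.00740
f^(α−1) = 0.85^(-0.00740) = 1.001203
δ_res = (-7.4 + 1000) × 1.001203 − 1000 = 993.794 − 1000 = -6.21 permil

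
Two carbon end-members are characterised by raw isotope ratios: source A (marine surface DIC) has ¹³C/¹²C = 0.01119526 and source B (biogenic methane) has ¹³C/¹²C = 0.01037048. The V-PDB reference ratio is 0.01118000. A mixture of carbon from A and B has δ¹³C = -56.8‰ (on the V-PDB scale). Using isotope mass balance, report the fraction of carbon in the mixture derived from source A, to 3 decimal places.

δ_A = (0.01119526/0.01118000 − 1)×1000 = (1.001365 − 1)×1000 = 1.365‰
δ_B = (0.01037048/0.01118000 − 1)×1000 = (0.927592 − 1)×1000 = -72.408‰
f_A = (δ_mix − δ_B)/(δ_A − δ_B) = (-56.8 − (-72.408))/(1.365 − (-72.408))
f_A = 15.608 / 73.773 = 0.2116

0.212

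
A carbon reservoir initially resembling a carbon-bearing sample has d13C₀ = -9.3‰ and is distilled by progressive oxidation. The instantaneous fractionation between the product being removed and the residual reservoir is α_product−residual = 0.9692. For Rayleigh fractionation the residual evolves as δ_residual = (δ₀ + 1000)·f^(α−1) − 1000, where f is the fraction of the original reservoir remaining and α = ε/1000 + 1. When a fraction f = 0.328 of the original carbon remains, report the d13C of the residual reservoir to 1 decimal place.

Rayleigh residual: δ_res = (δ₀ + 1000)·f^(α−1) − 1000
α − 1 = -0.03080
f^(α−1) = 0.328^(-0.03080) = 1.034930
δ_res = (-9.3 + 1000) × 1.034930 − 1000 = 1025.305 − 1000 = 25.31‰

25.3‰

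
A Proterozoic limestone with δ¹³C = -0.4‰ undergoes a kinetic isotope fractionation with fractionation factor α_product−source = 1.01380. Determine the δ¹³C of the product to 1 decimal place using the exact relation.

δ_product = (δ_source + 1000)·α − 1000
δ_product = (-0.4 + 1000) × 1.01380 − 1000
δ_product = 1013.394 − 1000 = 13.39‰

13.4‰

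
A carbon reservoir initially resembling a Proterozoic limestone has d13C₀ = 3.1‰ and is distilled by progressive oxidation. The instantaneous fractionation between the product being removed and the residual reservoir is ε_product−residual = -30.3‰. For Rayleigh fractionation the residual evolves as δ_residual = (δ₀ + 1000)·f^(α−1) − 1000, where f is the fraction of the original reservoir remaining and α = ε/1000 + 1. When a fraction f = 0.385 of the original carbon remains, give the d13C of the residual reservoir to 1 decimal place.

Rayleigh residual: δ_res = (δ₀ + 1000)·f^(α−1) − 1000
α = ε/1000 + 1 = 0.96970, so α − 1 = -0.03030
f^(α−1) = 0.385^(-0.03030) = 1.029344
δ_res = (3.1 + 1000) × 1.029344 − 1000 = 1032.535 − 1000 = 32.53‰

32.5‰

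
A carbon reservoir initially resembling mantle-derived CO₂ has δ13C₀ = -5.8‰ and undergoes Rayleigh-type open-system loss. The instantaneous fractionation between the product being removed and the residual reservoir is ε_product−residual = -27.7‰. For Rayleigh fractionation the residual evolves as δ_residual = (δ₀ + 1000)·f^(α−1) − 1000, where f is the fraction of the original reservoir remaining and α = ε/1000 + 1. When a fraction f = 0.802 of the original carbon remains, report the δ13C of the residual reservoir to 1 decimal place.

Rayleigh residual: δ_res = (δ₀ + 1000)·f^(α−1) − 1000
α = ε/1000 + 1 = 0.97230, so α − 1 = -0.02770
f^(α−1) = 0.802^(-0.02770) = 1.006131
δ_res = (-5.8 + 1000) × 1.006131 − 1000 = 1000.295 − 1000 = 0.30‰

0.3‰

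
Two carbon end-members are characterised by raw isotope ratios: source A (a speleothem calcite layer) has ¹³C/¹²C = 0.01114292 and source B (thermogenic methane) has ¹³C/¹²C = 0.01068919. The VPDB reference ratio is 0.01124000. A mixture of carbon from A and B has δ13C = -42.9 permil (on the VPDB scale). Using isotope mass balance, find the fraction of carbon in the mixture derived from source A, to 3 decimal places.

0.151

δ_A = (0.01114292/0.01124000 − 1)×1000 = (0.991363 − 1)×1000 = -8.637 permil
δ_B = (0.01068919/0.01124000 − 1)×1000 = (0.950996 − 1)×1000 = -49.004 permil
f_A = (δ_mix − δ_B)/(δ_A − δ_B) = (-42.9 − (-49.004))/(-8.637 − (-49.004))
f_A = 6.104 / 40.367 = 0.1512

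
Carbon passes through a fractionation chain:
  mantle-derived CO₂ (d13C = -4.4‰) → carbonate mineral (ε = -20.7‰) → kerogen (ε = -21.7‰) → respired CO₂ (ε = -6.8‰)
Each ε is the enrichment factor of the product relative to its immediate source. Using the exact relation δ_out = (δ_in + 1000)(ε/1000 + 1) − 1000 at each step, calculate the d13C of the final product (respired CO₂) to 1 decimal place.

step 1: δ = (-4.40 + 1000)·(-20.7/1000 + 1) − 1000 = -25.01‰
step 2: δ = (-25.01 + 1000)·(-21.7/1000 + 1) − 1000 = -46.17‰
step 3: δ = (-46.17 + 1000)·(-6.8/1000 + 1) − 1000 = -52.65‰

-52.7‰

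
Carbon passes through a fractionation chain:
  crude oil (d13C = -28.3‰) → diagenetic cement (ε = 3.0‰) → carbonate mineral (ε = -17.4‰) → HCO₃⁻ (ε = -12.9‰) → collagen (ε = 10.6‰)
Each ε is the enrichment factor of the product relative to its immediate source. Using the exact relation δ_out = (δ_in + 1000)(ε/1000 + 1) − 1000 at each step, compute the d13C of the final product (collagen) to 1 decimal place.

step 1: δ = (-28.30 + 1000)·(3.0/1000 + 1) − 1000 = -25.38‰
step 2: δ = (-25.38 + 1000)·(-17.4/1000 + 1) − 1000 = -42.34‰
step 3: δ = (-42.34 + 1000)·(-12.9/1000 + 1) − 1000 = -54.70‰
step 4: δ = (-54.70 + 1000)·(10.6/1000 + 1) − 1000 = -44.68‰

-44.7‰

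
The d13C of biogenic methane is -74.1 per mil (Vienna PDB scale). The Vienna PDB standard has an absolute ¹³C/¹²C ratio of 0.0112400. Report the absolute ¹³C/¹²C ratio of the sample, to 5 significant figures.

0.010407

R_sample = R_standard × (d13C/1000 + 1)
R_sample = 0.0112400 × (-74.1/1000 + 1) = 0.0112400 × 0.925900
R_sample = 0.0104071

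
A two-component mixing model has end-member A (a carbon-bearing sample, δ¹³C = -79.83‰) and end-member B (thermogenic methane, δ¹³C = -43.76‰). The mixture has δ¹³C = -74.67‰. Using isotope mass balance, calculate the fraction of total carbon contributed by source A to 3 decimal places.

0.857

δ_mix = f_A·δ_A + (1 − f_A)·δ_B  ⇒  f_A = (δ_mix − δ_B)/(δ_A − δ_B)
f_A = (-74.67 − (-43.76)) / (-79.83 − (-43.76))
f_A = -30.91 / -36.07 = 0.8569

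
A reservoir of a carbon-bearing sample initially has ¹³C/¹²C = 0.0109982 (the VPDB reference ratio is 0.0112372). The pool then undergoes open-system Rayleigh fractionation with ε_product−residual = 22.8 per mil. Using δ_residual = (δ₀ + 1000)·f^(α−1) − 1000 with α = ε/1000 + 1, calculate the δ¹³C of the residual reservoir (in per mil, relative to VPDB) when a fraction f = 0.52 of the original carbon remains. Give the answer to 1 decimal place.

-35.8 per mil

δ₀ = (0.0109982/0.0112372 − 1)×1000 = (0.978731 − 1)×1000 = -21.269 per mil
α − 1 = ε/1000 = 0.0228
f^(α−1) = 0.52^(0.0228) = 0.985201
δ_res = (-21.269 + 1000) × 0.985201 − 1000 = 964.247 − 1000 = -35.75 per mil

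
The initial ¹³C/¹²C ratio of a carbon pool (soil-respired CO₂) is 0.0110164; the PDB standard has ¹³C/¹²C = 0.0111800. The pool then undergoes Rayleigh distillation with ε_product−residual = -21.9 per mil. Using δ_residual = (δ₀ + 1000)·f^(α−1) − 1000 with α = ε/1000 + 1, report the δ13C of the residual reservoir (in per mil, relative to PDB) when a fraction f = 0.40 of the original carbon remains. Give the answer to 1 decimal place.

5.3 per mil

δ₀ = (0.0110164/0.0111800 − 1)×1000 = (0.985367 − 1)×1000 = -14.633 per mil
α − 1 = ε/1000 = -0.0219
f^(α−1) = 0.40^(-0.0219) = 1.020269
δ_res = (-14.633 + 1000) × 1.020269 − 1000 = 1005.340 − 1000 = 5.34 per mil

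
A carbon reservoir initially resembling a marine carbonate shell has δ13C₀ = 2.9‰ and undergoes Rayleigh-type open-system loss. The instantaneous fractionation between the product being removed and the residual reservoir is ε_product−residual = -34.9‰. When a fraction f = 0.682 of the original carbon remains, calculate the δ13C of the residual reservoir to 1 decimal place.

Rayleigh residual: δ_res = (δ₀ + 1000)·f^(α−1) − 1000
α = ε/1000 + 1 = 0.96510, so α − 1 = -0.03490
f^(α−1) = 0.682^(-0.03490) = 1.013447
δ_res = (2.9 + 1000) × 1.013447 − 1000 = 1016.386 − 1000 = 16.39‰

16.4‰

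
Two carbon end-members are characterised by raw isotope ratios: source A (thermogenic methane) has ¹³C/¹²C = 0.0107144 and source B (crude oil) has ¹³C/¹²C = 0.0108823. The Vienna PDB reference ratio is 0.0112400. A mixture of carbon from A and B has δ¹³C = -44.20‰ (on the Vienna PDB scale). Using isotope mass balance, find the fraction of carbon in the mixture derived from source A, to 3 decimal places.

0.829

δ_A = (0.0107144/0.0112400 − 1)×1000 = (0.953238 − 1)×1000 = -46.762‰
δ_B = (0.0108823/0.0112400 − 1)×1000 = (0.968176 − 1)×1000 = -31.824‰
f_A = (δ_mix − δ_B)/(δ_A − δ_B) = (-44.20 − (-31.824))/(-46.762 − (-31.824))
f_A = -12.376 / -14.938 = 0.8285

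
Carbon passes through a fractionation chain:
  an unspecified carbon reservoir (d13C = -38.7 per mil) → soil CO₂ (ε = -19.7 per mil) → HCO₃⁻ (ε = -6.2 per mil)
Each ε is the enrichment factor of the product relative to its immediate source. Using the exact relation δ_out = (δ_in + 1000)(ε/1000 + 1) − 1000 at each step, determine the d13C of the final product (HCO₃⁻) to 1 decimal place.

step 1: δ = (-38.70 + 1000)·(-19.7/1000 + 1) − 1000 = -57.64 per mil
step 2: δ = (-57.64 + 1000)·(-6.2/1000 + 1) − 1000 = -63.48 per mil

-63.5 per mil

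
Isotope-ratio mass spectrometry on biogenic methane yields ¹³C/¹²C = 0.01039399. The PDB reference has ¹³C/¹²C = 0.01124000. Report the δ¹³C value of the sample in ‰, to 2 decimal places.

-75.27‰

δ¹³C = (R_sample / R_standard − 1) × 1000
R_sample / R_standard = 0.01039399 / 0.01124000 = 0.924732
δ¹³C = (0.924732 − 1) × 1000 = -75.268‰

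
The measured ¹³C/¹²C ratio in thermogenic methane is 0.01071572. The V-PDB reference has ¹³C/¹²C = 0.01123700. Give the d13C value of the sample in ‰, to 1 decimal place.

d13C = (R_sample / R_standard − 1) × 1000
R_sample / R_standard = 0.01071572 / 0.01123700 = 0.953610
d13C = (0.953610 − 1) × 1000 = -46.39‰

-46.4‰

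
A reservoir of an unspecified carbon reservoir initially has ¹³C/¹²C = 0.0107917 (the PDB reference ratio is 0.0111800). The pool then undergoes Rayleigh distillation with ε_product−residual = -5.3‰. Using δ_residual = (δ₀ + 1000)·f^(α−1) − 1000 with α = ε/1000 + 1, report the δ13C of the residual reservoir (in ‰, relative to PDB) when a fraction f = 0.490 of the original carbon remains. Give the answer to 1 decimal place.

-31.1‰

δ₀ = (0.0107917/0.0111800 − 1)×1000 = (0.965268 − 1)×1000 = -34.732‰
α − 1 = ε/1000 = -0.0053
f^(α−1) = 0.490^(-0.0053) = 1.003788
δ_res = (-34.732 + 1000) × 1.003788 − 1000 = 968.925 − 1000 = -31.08‰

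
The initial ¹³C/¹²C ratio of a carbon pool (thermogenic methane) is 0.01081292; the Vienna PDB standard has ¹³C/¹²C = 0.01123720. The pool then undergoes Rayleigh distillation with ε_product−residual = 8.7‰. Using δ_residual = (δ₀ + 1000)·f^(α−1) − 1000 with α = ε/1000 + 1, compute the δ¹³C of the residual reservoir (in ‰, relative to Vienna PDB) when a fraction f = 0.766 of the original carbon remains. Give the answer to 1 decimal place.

-40.0‰

δ₀ = (0.01081292/0.01123720 − 1)×1000 = (0.962243 − 1)×1000 = -37.757‰
α − 1 = ε/1000 = 0.0087
f^(α−1) = 0.766^(0.0087) = 0.997684
δ_res = (-37.757 + 1000) × 0.997684 − 1000 = 960.014 − 1000 = -39.99‰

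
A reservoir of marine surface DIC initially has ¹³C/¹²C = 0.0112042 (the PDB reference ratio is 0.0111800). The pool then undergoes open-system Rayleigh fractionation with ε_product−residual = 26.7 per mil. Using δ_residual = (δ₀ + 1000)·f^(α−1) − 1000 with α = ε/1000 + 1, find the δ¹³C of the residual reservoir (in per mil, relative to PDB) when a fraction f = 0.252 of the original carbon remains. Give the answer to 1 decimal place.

δ₀ = (0.0112042/0.0111800 − 1)×1000 = (1.002165 − 1)×1000 = 2.165 per mil
α − 1 = ε/1000 = 0.0267
f^(α−1) = 0.252^(0.0267) = 0.963868
δ_res = (2.165 + 1000) × 0.963868 − 1000 = 965.954 − 1000 = -34.05 per mil

-34.0 per mil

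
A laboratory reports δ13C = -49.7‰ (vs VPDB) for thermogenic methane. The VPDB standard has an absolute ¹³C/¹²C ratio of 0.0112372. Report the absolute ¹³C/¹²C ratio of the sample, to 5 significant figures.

R_sample = R_standard × (δ13C/1000 + 1)
R_sample = 0.0112372 × (-49.7/1000 + 1) = 0.0112372 × 0.950300
R_sample = 0.0106787

0.010679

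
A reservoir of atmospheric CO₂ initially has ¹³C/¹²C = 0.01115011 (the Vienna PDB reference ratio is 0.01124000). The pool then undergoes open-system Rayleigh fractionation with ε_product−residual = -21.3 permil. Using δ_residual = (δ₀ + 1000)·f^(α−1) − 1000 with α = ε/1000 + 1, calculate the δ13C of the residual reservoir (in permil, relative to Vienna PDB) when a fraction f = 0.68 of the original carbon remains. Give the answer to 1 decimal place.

0.2 permil

δ₀ = (0.01115011/0.01124000 − 1)×1000 = (0.992003 − 1)×1000 = -7.997 permil
α − 1 = ε/1000 = -0.0213
f^(α−1) = 0.68^(-0.0213) = 1.008248
δ_res = (-7.997 + 1000) × 1.008248 − 1000 = 1000.185 − 1000 = 0.19 permil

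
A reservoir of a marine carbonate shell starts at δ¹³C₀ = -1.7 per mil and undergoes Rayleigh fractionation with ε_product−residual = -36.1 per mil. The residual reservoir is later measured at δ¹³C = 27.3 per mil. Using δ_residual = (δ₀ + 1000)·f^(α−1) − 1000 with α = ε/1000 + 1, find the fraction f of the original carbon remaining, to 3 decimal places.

0.452

α − 1 = ε/1000 = -0.0361
(δ_res + 1000)/(δ₀ + 1000) = (27.3 + 1000)/(-1.7 + 1000) = 1027.3/998.3 = 1.029049
f = 1.029049^(1/-0.0361) = exp(ln(1.029049)/-0.0361) = exp(0.02864/-0.0361)
f = exp(-0.7932) = 0.4524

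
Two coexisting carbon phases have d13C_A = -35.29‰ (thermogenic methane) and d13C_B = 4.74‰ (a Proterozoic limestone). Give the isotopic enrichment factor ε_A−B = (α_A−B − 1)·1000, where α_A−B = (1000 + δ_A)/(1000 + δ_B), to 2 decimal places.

-39.84‰

α_A−B = (1000 + -35.29) / (1000 + 4.74) = 964.71 / 1004.74 = 0.960159
ε_A−B = (0.960159 − 1) × 1000 = -39.841‰
(The approximation ε ≈ δ_A − δ_B would give -40.03‰.)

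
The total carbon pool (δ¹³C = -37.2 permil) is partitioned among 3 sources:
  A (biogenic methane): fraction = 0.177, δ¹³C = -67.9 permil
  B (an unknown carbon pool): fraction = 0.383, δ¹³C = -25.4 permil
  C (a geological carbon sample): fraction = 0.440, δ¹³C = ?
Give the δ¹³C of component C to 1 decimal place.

-35.1 permil

Isotope mass balance: δ_bulk = Σ fᵢ·δᵢ.
-37.2 = 0.177×(-67.9) + 0.383×(-25.4) + 0.440×δ_C
0.440·δ_C = -37.2 − (-21.746) = -15.454
δ_C = -15.454 / 0.440 = -35.12 permil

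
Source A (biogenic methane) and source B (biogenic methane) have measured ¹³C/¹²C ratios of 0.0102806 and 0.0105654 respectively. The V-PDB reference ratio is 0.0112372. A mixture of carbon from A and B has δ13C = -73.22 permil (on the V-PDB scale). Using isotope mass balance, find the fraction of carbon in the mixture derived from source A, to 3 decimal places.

0.530

δ_A = (0.0102806/0.0112372 − 1)×1000 = (0.914872 − 1)×1000 = -85.128 permil
δ_B = (0.0105654/0.0112372 − 1)×1000 = (0.940216 − 1)×1000 = -59.784 permil
f_A = (δ_mix − δ_B)/(δ_A − δ_B) = (-73.22 − (-59.784))/(-85.128 − (-59.784))
f_A = -13.436 / -25.344 = 0.5302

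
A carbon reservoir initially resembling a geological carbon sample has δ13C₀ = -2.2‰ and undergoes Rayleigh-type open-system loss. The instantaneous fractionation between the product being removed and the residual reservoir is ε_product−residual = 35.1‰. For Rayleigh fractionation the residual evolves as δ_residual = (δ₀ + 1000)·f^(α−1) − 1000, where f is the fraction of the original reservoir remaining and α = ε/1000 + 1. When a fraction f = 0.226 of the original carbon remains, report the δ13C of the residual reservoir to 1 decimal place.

Rayleigh residual: δ_res = (δ₀ + 1000)·f^(α−1) − 1000
α = ε/1000 + 1 = 1.03510, so α − 1 = 0.03510
f^(α−1) = 0.226^(0.03510) = 0.949138
δ_res = (-2.2 + 1000) × 0.949138 − 1000 = 947.050 − 1000 = -52.95‰

-53.0‰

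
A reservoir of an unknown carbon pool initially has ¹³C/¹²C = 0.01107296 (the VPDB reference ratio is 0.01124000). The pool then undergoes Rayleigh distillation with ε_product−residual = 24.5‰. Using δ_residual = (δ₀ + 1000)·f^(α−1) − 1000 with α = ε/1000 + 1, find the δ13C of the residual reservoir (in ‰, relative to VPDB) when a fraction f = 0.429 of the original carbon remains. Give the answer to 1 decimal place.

-35.1‰

δ₀ = (0.01107296/0.01124000 − 1)×1000 = (0.985139 − 1)×1000 = -14.861‰
α − 1 = ε/1000 = 0.0245
f^(α−1) = 0.429^(0.0245) = 0.979479
δ_res = (-14.861 + 1000) × 0.979479 − 1000 = 964.923 − 1000 = -35.08‰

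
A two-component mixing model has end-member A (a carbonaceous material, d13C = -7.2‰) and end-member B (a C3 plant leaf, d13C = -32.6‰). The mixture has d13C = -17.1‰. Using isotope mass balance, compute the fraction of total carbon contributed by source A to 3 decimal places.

δ_mix = f_A·δ_A + (1 − f_A)·δ_B  ⇒  f_A = (δ_mix − δ_B)/(δ_A − δ_B)
f_A = (-17.1 − (-32.6)) / (-7.2 − (-32.6))
f_A = 15.5 / 25.4 = 0.6102

0.610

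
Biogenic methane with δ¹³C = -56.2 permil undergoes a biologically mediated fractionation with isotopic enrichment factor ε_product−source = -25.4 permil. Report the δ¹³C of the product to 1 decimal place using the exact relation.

Exactly, δ_product = (δ_source + 1000)·(ε/1000 + 1) − 1000.
δ_product = (-56.2 + 1000) × (-25.4/1000 + 1) − 1000
δ_product = -80.17 permil

-80.2 permil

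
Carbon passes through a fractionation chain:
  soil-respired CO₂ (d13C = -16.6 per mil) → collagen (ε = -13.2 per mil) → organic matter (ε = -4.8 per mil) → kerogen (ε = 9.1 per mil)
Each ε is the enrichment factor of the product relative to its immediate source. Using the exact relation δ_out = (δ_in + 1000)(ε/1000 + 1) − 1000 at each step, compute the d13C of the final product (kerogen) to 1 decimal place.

-25.5 per mil

step 1: δ = (-16.60 + 1000)·(-13.2/1000 + 1) − 1000 = -29.58 per mil
step 2: δ = (-29.58 + 1000)·(-4.8/1000 + 1) − 1000 = -34.24 per mil
step 3: δ = (-34.24 + 1000)·(9.1/1000 + 1) − 1000 = -25.45 per mil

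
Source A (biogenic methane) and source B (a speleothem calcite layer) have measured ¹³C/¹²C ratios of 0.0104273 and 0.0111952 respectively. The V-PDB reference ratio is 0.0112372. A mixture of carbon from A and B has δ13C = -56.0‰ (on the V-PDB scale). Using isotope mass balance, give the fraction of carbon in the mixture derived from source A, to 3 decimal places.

0.765

δ_A = (0.0104273/0.0112372 − 1)×1000 = (0.927927 − 1)×1000 = -72.073‰
δ_B = (0.0111952/0.0112372 − 1)×1000 = (0.996262 − 1)×1000 = -3.738‰
f_A = (δ_mix − δ_B)/(δ_A − δ_B) = (-56.0 − (-3.738))/(-72.073 − (-3.738))
f_A = -52.262 / -68.336 = 0.7648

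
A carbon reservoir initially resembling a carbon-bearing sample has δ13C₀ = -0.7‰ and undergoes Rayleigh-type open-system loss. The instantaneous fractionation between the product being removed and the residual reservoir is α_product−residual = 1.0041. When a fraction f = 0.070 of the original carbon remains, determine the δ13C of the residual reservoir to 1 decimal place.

Rayleigh residual: δ_res = (δ₀ + 1000)·f^(α−1) − 1000
α − 1 = 0.00410
f^(α−1) = 0.070^(0.00410) = 0.989156
δ_res = (-0.7 + 1000) × 0.989156 − 1000 = 988.464 − 1000 = -11.54‰

-11.5‰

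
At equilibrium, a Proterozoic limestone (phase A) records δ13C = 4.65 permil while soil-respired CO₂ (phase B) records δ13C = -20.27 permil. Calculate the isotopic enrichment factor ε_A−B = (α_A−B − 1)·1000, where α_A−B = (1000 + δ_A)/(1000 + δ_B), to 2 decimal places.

25.44 permil

α_A−B = (1000 + 4.65) / (1000 + -20.27) = 1004.65 / 979.73 = 1.025436
ε_A−B = (1.025436 − 1) × 1000 = 25.436 permil
(The approximation ε ≈ δ_A − δ_B would give 24.92 permil.)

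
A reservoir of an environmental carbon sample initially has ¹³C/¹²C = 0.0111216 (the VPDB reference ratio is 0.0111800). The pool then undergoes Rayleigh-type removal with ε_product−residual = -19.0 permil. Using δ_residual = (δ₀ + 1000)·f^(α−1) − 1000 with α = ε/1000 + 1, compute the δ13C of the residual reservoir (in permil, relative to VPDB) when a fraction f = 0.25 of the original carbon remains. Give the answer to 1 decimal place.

δ₀ = (0.0111216/0.0111800 − 1)×1000 = (0.994776 − 1)×1000 = -5.224 permil
α − 1 = ε/1000 = -0.0190
f^(α−1) = 0.25^(-0.0190) = 1.026690
δ_res = (-5.224 + 1000) × 1.026690 − 1000 = 1021.327 − 1000 = 21.33 permil

21.3 permil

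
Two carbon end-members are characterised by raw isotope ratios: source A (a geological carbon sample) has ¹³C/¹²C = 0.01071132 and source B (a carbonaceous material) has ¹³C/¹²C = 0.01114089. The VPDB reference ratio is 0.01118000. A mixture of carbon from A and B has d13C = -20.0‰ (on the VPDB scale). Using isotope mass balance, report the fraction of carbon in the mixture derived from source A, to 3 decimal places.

0.429

δ_A = (0.01071132/0.01118000 − 1)×1000 = (0.958079 − 1)×1000 = -41.921‰
δ_B = (0.01114089/0.01118000 − 1)×1000 = (0.996502 − 1)×1000 = -3.498‰
f_A = (δ_mix − δ_B)/(δ_A − δ_B) = (-20.0 − (-3.498))/(-41.921 − (-3.498))
f_A = -16.502 / -38.423 = 0.4295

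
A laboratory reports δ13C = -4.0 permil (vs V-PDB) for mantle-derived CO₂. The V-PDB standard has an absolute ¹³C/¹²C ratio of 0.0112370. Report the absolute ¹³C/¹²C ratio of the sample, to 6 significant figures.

R_sample = R_standard × (δ13C/1000 + 1)
R_sample = 0.0112370 × (-4.0/1000 + 1) = 0.0112370 × 0.996000
R_sample = 0.0111921

0.0111921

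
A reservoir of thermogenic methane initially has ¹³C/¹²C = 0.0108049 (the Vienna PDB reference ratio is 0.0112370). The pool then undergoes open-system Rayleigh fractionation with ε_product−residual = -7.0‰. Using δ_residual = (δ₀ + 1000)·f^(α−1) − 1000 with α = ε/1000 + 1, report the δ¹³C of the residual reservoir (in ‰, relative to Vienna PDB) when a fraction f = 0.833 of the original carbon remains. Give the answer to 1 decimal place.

δ₀ = (0.0108049/0.0112370 − 1)×1000 = (0.961547 − 1)×1000 = -38.453‰
α − 1 = ε/1000 = -0.0070
f^(α−1) = 0.833^(-0.0070) = 1.001280
δ_res = (-38.453 + 1000) × 1.001280 − 1000 = 962.777 − 1000 = -37.22‰

-37.2‰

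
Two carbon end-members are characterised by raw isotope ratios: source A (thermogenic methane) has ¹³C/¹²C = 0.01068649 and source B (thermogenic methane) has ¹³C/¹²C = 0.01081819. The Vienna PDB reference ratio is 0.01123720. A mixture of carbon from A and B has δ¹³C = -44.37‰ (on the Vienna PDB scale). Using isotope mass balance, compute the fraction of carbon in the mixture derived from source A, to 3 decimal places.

0.604

δ_A = (0.01068649/0.01123720 − 1)×1000 = (0.950992 − 1)×1000 = -49.008‰
δ_B = (0.01081819/0.01123720 − 1)×1000 = (0.962712 − 1)×1000 = -37.288‰
f_A = (δ_mix − δ_B)/(δ_A − δ_B) = (-44.37 − (-37.288))/(-49.008 − (-37.288))
f_A = -7.082 / -11.720 = 0.6043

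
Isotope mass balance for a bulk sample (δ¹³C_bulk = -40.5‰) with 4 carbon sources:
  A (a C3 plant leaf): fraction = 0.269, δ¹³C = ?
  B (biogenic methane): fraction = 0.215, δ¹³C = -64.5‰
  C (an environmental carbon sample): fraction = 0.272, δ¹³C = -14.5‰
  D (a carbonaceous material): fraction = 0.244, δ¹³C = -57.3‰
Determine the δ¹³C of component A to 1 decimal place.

-32.4‰

Isotope mass balance: δ_bulk = Σ fᵢ·δᵢ.
-40.5 = 0.269×δ_A + 0.215×(-64.5) + 0.272×(-14.5) + 0.244×(-57.3)
0.269·δ_A = -40.5 − (-31.793) = -8.707
δ_A = -8.707 / 0.269 = -32.37‰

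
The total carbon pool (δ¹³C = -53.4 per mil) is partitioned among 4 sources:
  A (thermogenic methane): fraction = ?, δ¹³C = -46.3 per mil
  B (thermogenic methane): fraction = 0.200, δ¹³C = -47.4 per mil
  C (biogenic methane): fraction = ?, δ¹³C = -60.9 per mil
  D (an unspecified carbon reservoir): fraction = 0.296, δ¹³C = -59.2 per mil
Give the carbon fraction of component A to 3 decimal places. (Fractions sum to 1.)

Let f_A and f_C be the unknown fractions; fractions sum to 1 so f_A + f_C = 0.504.
Mass balance: Σ fᵢ·δᵢ = δ_bulk ⇒ f_A·(-46.3) + f_C·(-60.9) = -53.4 − (-27.003) = -26.397
Substitute f_C = 0.504 − f_A:
f_A·(-46.3 − -60.9) = -26.397 − 0.504×(-60.9) = 4.297
f_A = 4.297 / 14.6 = 0.2943

0.294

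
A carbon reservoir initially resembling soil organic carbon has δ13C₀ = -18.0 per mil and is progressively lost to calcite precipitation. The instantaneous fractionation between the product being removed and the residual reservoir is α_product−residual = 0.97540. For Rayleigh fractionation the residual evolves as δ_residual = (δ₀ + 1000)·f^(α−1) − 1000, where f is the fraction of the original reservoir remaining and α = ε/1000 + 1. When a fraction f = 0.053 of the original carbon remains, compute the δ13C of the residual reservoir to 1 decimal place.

55.6 per mil

Rayleigh residual: δ_res = (δ₀ + 1000)·f^(α−1) − 1000
α − 1 = -0.02460
f^(α−1) = 0.053^(-0.02460) = 1.074937
δ_res = (-18.0 + 1000) × 1.074937 − 1000 = 1055.588 − 1000 = 55.59 per mil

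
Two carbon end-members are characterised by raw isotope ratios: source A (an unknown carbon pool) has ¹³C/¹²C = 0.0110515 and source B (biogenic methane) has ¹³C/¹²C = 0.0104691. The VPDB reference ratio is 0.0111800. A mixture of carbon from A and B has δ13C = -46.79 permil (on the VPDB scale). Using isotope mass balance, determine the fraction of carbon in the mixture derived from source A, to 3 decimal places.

0.322

δ_A = (0.0110515/0.0111800 − 1)×1000 = (0.988506 − 1)×1000 = -11.494 permil
δ_B = (0.0104691/0.0111800 − 1)×1000 = (0.936413 − 1)×1000 = -63.587 permil
f_A = (δ_mix − δ_B)/(δ_A − δ_B) = (-46.79 − (-63.587))/(-11.494 − (-63.587))
f_A = 16.797 / 52.093 = 0.3224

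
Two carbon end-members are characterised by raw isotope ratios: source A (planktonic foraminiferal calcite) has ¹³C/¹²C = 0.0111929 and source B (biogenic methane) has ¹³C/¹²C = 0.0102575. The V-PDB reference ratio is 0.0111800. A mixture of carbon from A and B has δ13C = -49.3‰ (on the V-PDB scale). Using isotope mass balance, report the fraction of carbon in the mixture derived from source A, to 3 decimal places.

δ_A = (0.0111929/0.0111800 − 1)×1000 = (1.001154 − 1)×1000 = 1.154‰
δ_B = (0.0102575/0.0111800 − 1)×1000 = (0.917487 − 1)×1000 = -82.513‰
f_A = (δ_mix − δ_B)/(δ_A − δ_B) = (-49.3 − (-82.513))/(1.154 − (-82.513))
f_A = 33.213 / 83.667 = 0.3970

0.397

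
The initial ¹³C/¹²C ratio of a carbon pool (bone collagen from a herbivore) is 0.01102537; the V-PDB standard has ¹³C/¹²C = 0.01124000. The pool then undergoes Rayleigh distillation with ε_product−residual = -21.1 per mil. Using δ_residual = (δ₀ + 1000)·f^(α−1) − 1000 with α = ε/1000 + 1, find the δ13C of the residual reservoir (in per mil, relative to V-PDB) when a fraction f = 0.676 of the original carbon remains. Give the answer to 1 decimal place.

-11.0 per mil

δ₀ = (0.01102537/0.01124000 − 1)×1000 = (0.980905 − 1)×1000 = -19.095 per mil
α − 1 = ε/1000 = -0.0211
f^(α−1) = 0.676^(-0.0211) = 1.008296
δ_res = (-19.095 + 1000) × 1.008296 − 1000 = 989.043 − 1000 = -10.96 per mil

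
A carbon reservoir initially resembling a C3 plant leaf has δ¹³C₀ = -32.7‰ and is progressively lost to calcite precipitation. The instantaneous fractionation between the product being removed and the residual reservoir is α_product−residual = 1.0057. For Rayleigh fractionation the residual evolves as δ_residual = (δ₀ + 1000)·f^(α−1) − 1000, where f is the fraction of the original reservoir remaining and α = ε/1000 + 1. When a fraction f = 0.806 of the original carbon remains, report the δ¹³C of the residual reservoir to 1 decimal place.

-33.9‰

Rayleigh residual: δ_res = (δ₀ + 1000)·f^(α−1) − 1000
α − 1 = 0.00570
f^(α−1) = 0.806^(0.00570) = 0.998771
δ_res = (-32.7 + 1000) × 0.998771 − 1000 = 966.112 − 1000 = -33.89‰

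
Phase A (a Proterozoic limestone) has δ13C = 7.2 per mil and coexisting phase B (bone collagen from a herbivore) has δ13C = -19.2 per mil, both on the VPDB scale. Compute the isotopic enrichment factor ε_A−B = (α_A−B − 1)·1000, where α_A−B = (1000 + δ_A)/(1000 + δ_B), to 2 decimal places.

α_A−B = (1000 + 7.2) / (1000 + -19.2) = 1007.2 / 980.8 = 1.026917
ε_A−B = (1.026917 − 1) × 1000 = 26.917 per mil
(The approximation ε ≈ δ_A − δ_B would give 26.4 per mil.)

26.92 per mil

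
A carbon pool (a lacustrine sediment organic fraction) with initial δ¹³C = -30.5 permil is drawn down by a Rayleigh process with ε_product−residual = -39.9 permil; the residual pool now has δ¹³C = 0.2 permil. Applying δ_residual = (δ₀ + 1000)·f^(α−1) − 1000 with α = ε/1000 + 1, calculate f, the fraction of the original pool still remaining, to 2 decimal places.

α − 1 = ε/1000 = -0.0399
(δ_res + 1000)/(δ₀ + 1000) = (0.2 + 1000)/(-30.5 + 1000) = 1000.2/969.5 = 1.031666
f = 1.031666^(1/-0.0399) = exp(ln(1.031666)/-0.0399) = exp(0.03117/-0.0399)
f = exp(-0.7813) = 0.4578

0.46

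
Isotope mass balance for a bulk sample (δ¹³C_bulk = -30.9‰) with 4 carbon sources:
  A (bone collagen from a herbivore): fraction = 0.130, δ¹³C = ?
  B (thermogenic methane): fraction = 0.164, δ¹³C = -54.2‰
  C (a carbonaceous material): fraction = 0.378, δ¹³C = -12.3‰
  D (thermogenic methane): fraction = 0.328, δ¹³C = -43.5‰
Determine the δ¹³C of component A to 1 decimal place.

Isotope mass balance: δ_bulk = Σ fᵢ·δᵢ.
-30.9 = 0.130×δ_A + 0.164×(-54.2) + 0.378×(-12.3) + 0.328×(-43.5)
0.130·δ_A = -30.9 − (-27.806) = -3.094
δ_A = -3.094 / 0.130 = -23.80‰

-23.8‰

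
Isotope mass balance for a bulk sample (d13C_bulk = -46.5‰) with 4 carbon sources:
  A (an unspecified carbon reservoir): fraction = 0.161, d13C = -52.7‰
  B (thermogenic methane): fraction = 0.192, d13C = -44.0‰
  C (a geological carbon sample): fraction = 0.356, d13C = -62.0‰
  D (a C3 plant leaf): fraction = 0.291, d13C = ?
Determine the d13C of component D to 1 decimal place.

-25.8‰

Isotope mass balance: δ_bulk = Σ fᵢ·δᵢ.
-46.5 = 0.161×(-52.7) + 0.192×(-44.0) + 0.356×(-62.0) + 0.291×δ_D
0.291·δ_D = -46.5 − (-39.005) = -7.495
δ_D = -7.495 / 0.291 = -25.76‰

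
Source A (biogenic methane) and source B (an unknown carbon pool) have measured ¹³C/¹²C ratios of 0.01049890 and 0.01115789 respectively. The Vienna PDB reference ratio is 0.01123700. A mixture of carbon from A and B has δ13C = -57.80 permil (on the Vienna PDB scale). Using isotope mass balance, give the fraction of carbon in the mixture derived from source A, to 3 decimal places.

0.866

δ_A = (0.01049890/0.01123700 − 1)×1000 = (0.934315 − 1)×1000 = -65.685 permil
δ_B = (0.01115789/0.01123700 − 1)×1000 = (0.992960 − 1)×1000 = -7.040 permil
f_A = (δ_mix − δ_B)/(δ_A − δ_B) = (-57.80 − (-7.040))/(-65.685 − (-7.040))
f_A = -50.760 / -58.645 = 0.8655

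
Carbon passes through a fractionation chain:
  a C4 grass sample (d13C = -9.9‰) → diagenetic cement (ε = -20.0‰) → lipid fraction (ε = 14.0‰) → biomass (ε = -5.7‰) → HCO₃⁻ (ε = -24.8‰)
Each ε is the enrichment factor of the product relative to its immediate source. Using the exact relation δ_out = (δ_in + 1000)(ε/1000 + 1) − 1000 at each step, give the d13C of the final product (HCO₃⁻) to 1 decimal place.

step 1: δ = (-9.90 + 1000)·(-20.0/1000 + 1) − 1000 = -29.70‰
step 2: δ = (-29.70 + 1000)·(14.0/1000 + 1) − 1000 = -16.12‰
step 3: δ = (-16.12 + 1000)·(-5.7/1000 + 1) − 1000 = -21.73‰
step 4: δ = (-21.73 + 1000)·(-24.8/1000 + 1) − 1000 = -45.99‰

-46.0‰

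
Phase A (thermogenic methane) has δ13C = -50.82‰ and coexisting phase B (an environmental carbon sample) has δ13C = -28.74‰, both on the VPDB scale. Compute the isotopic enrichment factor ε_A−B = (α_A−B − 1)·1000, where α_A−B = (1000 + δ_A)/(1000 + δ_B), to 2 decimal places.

-22.73‰

α_A−B = (1000 + -50.82) / (1000 + -28.74) = 949.18 / 971.26 = 0.977267
ε_A−B = (0.977267 − 1) × 1000 = -22.733‰
(The approximation ε ≈ δ_A − δ_B would give -22.08‰.)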